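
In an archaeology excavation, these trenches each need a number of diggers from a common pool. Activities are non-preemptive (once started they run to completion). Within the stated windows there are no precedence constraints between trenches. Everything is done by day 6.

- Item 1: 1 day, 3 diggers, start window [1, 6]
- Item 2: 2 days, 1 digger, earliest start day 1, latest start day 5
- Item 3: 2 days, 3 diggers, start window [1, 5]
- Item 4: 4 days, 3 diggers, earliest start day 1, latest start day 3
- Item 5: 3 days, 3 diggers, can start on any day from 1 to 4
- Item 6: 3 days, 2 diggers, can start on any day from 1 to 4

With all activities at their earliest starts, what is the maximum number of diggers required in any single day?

Early-start schedule: Item 1@1, Item 2@1, Item 3@1, Item 4@1, Item 5@1, Item 6@1.
Load per day: day 1: 15, day 2: 12, day 3: 8, day 4: 3, day 5: 0, day 6: 0.
Peak is 15.

15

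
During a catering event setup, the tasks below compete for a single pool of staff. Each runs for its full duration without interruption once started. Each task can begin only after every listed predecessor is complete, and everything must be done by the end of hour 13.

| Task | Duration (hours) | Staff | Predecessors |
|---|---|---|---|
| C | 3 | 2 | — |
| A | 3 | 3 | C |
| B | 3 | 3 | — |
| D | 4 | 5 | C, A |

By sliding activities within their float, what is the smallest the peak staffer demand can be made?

Schedule C@1, A@4, B@1, D@7: h1:5  h2:5  h3:5  h4:3  h5:3  h6:3  h7:5  h8:5  h9:5  h10:5  h11:0  h12:0  h13:0 — peak 5.

5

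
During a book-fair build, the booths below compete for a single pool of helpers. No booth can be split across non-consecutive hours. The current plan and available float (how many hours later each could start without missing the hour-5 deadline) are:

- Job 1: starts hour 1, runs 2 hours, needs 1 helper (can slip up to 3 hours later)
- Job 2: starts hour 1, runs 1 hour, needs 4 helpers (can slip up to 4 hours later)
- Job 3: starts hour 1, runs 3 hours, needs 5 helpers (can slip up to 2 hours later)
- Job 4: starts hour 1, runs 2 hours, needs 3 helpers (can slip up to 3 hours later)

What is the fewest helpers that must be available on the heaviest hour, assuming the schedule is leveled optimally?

Early-start (Job 1@1, Job 2@1, Job 3@1, Job 4@1) gives peak 13: h1:13  h2:9  h3:5  h4:0  h5:0.
Shift Job 2→4, Job 4→4.
Schedule Job 1@1, Job 2@4, Job 3@1, Job 4@4: h1:6  h2:6  h3:5  h4:7  h5:3 — peak 7.

7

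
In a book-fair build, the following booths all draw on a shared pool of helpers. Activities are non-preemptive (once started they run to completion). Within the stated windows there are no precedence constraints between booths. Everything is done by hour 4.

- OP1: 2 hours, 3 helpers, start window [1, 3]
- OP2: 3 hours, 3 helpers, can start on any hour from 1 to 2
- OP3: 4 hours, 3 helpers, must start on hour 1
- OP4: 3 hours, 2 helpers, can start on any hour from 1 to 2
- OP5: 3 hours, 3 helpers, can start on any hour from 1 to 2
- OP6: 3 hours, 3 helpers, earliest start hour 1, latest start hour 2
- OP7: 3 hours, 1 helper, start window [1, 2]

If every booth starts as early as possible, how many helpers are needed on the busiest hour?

18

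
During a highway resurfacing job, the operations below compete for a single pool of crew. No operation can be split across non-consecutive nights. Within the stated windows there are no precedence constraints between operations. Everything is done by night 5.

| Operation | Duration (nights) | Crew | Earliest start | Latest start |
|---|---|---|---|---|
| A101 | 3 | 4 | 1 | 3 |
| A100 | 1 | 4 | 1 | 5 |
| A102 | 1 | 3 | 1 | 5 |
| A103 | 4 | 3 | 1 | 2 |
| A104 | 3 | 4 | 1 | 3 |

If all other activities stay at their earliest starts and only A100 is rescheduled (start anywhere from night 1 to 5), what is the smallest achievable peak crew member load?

14

A100@1: n1:18  n2:11  n3:11  n4:3  n5:0 → peak 18
A100@2: n1:14  n2:15  n3:11  n4:3  n5:0 → peak 15
A100@3: n1:14  n2:11  n3:15  n4:3  n5:0 → peak 15
A100@4: n1:14  n2:11  n3:11  n4:7  n5:0 → peak 14
A100@5: n1:14  n2:11  n3:11  n4:3  n5:4 → peak 14
Best is A100@4, peak 14.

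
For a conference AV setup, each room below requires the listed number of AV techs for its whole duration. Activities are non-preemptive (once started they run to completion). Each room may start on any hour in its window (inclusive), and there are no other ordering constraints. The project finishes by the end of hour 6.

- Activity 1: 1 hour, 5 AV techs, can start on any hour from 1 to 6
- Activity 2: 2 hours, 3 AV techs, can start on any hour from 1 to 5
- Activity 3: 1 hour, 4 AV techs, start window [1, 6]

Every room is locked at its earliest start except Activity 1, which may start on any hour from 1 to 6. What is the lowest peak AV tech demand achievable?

Activity 1@1: h1:12  h2:3  h3:0  h4:0  h5:0  h6:0 → peak 12
Activity 1@2: h1:7  h2:8  h3:0  h4:0  h5:0  h6:0 → peak 8
Activity 1@3: h1:7  h2:3  h3:5  h4:0  h5:0  h6:0 → peak 7
Activity 1@4: h1:7  h2:3  h3:0  h4:5  h5:0  h6:0 → peak 7
Activity 1@5: h1:7  h2:3  h3:0  h4:0  h5:5  h6:0 → peak 7
Activity 1@6: h1:7  h2:3  h3:0  h4:0  h5:0  h6:5 → peak 7
Best is Activity 1@3, peak 7.

7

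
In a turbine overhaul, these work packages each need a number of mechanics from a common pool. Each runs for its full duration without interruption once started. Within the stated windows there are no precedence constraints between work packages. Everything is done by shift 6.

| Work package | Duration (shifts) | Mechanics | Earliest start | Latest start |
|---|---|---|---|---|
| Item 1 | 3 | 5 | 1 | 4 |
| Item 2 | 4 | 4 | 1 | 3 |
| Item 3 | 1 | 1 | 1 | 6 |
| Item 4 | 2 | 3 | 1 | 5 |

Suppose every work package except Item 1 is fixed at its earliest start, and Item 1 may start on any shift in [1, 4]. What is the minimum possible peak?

Item 1@1: s1:13  s2:12  s3:9  s4:4  s5:0  s6:0 → peak 13
Item 1@2: s1:8  s2:12  s3:9  s4:9  s5:0  s6:0 → peak 12
Item 1@3: s1:8  s2:7  s3:9  s4:9  s5:5  s6:0 → peak 9
Item 1@4: s1:8  s2:7  s3:4  s4:9  s5:5  s6:5 → peak 9
Best is Item 1@3, peak 9.

9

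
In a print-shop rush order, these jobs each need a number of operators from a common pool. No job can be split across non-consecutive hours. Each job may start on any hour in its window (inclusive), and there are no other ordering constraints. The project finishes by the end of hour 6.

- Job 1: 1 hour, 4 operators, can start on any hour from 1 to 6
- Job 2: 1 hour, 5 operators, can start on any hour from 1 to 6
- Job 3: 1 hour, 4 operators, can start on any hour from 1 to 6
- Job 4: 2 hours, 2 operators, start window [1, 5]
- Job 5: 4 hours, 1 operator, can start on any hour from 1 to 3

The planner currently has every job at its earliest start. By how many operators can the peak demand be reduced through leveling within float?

11

Early-start peak: h1:16  h2:3  h3:1  h4:1  h5:0  h6:0 ⇒ 16.
Leveled (Job 1@1, Job 2@2, Job 3@3, Job 4@4, Job 5@3): h1:4  h2:5  h3:5  h4:3  h5:3  h6:1 ⇒ 5.
Reduction 16 − 5 = 11.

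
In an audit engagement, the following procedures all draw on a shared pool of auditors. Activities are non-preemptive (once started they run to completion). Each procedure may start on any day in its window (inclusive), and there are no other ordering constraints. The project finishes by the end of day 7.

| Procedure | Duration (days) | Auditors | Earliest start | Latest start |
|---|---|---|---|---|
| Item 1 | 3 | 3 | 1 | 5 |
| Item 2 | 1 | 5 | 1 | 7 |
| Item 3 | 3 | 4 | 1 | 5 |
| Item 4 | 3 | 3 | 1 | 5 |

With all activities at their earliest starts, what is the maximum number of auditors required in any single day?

Early-start schedule: Item 1@1, Item 2@1, Item 3@1, Item 4@1.
Load per day: day 1: 15, day 2: 10, day 3: 10, day 4: 0, day 5: 0, day 6: 0, day 7: 0.
Peak is 15.

15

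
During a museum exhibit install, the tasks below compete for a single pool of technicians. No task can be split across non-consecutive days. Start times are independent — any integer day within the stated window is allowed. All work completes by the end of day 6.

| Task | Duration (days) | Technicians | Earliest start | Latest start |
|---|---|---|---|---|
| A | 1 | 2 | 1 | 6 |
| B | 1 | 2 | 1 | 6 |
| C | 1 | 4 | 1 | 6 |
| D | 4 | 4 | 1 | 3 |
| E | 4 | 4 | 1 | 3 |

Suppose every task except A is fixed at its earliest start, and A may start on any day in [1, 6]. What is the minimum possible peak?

14

A@1: d1:16  d2:8  d3:8  d4:8  d5:0  d6:0 → peak 16
A@2: d1:14  d2:10  d3:8  d4:8  d5:0  d6:0 → peak 14
A@3: d1:14  d2:8  d3:10  d4:8  d5:0  d6:0 → peak 14
A@4: d1:14  d2:8  d3:8  d4:10  d5:0  d6:0 → peak 14
A@5: d1:14  d2:8  d3:8  d4:8  d5:2  d6:0 → peak 14
A@6: d1:14  d2:8  d3:8  d4:8  d5:0  d6:2 → peak 14
Best is A@2, peak 14.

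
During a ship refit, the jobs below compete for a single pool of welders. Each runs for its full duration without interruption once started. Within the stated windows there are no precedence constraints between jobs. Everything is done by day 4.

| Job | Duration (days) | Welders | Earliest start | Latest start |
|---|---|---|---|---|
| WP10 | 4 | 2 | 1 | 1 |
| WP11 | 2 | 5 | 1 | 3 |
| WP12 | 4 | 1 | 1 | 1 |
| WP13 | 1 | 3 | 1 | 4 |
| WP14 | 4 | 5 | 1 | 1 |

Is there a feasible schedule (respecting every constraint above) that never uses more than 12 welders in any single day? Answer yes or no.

The minimum achievable peak is 13; 12 < 13, so no feasible schedule stays within the cap.

no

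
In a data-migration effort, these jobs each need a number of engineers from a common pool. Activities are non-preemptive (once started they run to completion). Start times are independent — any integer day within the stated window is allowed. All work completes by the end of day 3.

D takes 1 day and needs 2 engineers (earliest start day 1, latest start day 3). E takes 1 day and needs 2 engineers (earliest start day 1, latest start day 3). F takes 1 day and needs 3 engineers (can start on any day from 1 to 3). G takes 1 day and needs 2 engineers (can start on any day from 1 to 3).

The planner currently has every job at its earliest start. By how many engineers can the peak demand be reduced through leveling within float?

Early-start peak: d1:9  d2:0  d3:0 ⇒ 9.
Leveled (D@1, E@1, F@2, G@3): d1:4  d2:3  d3:2 ⇒ 4.
Reduction 9 − 4 = 5.

5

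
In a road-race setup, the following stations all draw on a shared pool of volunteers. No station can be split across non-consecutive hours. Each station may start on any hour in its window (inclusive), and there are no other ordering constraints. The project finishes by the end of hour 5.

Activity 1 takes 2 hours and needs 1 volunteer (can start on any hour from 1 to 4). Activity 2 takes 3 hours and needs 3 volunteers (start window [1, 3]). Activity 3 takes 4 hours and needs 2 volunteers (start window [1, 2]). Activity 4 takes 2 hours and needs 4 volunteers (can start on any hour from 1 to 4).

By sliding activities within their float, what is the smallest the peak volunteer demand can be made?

6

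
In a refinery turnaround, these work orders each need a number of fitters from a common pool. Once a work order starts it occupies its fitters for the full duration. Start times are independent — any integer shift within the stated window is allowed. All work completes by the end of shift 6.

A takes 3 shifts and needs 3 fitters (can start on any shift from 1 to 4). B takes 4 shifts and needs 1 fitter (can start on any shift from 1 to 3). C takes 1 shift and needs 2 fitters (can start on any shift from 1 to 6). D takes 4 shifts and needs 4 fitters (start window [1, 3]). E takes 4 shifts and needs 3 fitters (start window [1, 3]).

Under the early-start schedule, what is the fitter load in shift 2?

11

At early start, shift 2 has: A, B, D, E.
Demand: 3 + 1 + 4 + 3 = 11.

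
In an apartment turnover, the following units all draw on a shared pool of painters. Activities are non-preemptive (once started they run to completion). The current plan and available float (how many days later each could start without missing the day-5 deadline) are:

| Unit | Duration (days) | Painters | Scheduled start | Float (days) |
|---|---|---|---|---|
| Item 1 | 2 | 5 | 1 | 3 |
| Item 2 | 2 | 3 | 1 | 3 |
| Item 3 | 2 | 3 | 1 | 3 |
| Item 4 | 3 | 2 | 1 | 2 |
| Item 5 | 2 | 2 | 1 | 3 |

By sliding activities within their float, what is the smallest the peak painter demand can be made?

Early-start (Item 1@1, Item 2@1, Item 3@1, Item 4@1, Item 5@1) gives peak 15: d1:15  d2:15  d3:2  d4:0  d5:0.
Shift Item 3→3, Item 4→3, Item 5→3.
Schedule Item 1@1, Item 2@1, Item 3@3, Item 4@3, Item 5@3: d1:8  d2:8  d3:7  d4:7  d5:2 — peak 8.

8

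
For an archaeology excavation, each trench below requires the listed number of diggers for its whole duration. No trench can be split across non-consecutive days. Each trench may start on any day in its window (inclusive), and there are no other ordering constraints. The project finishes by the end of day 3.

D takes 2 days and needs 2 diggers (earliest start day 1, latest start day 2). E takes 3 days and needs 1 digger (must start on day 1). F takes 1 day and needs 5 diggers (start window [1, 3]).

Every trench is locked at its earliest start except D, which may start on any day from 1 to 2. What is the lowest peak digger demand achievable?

D@1: d1:8  d2:3  d3:1 → peak 8
D@2: d1:6  d2:3  d3:3 → peak 6
Best is D@2, peak 6.

6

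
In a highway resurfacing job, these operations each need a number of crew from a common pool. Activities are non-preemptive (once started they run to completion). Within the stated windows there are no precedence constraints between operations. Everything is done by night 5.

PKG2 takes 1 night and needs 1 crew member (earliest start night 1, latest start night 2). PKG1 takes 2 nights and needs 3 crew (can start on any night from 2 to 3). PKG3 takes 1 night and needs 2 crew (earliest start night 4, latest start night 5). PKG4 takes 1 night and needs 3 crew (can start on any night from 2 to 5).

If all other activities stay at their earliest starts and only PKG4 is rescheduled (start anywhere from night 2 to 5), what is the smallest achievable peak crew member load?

PKG4@2: n1:1  n2:6  n3:3  n4:2  n5:0 → peak 6
PKG4@3: n1:1  n2:3  n3:6  n4:2  n5:0 → peak 6
PKG4@4: n1:1  n2:3  n3:3  n4:5  n5:0 → peak 5
PKG4@5: n1:1  n2:3  n3:3  n4:2  n5:3 → peak 3
Best is PKG4@5, peak 3.

3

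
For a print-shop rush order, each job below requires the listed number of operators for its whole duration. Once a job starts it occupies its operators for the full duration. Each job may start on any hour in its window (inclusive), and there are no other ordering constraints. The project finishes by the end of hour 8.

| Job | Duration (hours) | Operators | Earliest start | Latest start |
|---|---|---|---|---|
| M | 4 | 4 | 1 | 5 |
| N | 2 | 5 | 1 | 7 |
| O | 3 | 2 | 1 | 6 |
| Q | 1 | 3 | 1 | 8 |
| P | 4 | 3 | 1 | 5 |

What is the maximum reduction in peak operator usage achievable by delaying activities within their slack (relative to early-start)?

Early-start peak: h1:17  h2:14  h3:9  h4:7  h5:0  h6:0  h7:0  h8:0 ⇒ 17.
Leveled (M@1, N@5, O@5, Q@7, P@1): h1:7  h2:7  h3:7  h4:7  h5:7  h6:7  h7:5  h8:0 ⇒ 7.
Reduction 17 − 7 = 10.

10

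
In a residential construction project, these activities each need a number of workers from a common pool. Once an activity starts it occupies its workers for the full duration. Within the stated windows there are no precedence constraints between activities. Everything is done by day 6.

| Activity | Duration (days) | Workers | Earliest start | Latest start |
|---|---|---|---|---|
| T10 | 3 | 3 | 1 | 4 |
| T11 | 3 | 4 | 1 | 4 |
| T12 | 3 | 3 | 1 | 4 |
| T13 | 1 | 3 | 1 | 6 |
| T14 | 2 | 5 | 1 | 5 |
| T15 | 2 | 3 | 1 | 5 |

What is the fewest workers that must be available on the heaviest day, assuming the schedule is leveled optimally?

9

Early-start (T10@1, T11@1, T12@1, T13@1, T14@1, T15@1) gives peak 21: d1:21  d2:18  d3:10  d4:0  d5:0  d6:0.
Shift T11→4, T14→4, T15→2.
Schedule T10@1, T11@4, T12@1, T13@1, T14@4, T15@2: d1:9  d2:9  d3:9  d4:9  d5:9  d6:4 — peak 9.
Total worker-days = 49 over 6 days ⇒ peak ≥ ⌈49/6⌉ = 9, so 9 is optimal.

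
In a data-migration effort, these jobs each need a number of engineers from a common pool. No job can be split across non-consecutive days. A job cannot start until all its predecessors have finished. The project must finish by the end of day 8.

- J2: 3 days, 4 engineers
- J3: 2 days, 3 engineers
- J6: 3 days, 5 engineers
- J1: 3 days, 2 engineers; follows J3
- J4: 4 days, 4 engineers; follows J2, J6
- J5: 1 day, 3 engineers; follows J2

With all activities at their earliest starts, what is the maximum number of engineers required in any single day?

12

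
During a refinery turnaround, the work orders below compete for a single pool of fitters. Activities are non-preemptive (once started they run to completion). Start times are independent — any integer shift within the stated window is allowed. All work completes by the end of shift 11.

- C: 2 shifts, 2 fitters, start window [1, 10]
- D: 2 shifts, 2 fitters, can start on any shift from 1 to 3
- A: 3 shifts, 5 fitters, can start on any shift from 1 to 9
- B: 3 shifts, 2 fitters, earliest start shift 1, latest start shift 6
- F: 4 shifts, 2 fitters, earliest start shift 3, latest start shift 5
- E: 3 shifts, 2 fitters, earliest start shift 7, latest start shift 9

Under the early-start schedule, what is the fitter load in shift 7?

At early start, shift 7 has: E.
Demand: 2 = 2.

2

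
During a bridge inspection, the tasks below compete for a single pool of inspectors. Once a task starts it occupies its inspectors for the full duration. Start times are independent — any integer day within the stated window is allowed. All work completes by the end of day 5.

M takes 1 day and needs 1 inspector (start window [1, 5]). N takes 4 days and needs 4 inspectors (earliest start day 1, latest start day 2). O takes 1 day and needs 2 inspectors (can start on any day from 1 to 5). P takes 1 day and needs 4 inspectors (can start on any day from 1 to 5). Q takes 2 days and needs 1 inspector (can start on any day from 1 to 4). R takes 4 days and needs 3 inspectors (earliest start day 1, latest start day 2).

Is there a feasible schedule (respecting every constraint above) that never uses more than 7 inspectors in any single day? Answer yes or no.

no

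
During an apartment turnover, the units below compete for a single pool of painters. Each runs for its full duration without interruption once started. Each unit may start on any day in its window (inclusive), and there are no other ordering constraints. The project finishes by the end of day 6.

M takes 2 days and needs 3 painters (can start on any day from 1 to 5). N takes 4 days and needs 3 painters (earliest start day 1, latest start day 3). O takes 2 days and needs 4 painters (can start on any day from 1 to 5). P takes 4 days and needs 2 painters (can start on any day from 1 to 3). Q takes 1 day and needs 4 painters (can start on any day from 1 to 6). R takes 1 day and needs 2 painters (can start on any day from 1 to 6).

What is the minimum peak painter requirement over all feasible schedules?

Early-start (M@1, N@1, O@1, P@1, Q@1, R@1) gives peak 18: d1:18  d2:12  d3:5  d4:5  d5:0  d6:0.
Shift O→5, Q→5, R→3.
Schedule M@1, N@1, O@5, P@1, Q@5, R@3: d1:8  d2:8  d3:7  d4:5  d5:8  d6:4 — peak 8.

8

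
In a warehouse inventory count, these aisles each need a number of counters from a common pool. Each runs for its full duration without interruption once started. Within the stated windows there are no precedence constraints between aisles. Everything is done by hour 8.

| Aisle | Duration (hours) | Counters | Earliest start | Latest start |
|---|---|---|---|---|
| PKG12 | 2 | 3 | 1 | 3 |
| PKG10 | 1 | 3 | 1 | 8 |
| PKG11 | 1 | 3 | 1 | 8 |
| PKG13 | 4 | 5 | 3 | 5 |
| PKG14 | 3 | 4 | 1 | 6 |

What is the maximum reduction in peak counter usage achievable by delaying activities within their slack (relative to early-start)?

Early-start peak: h1:13  h2:7  h3:9  h4:5  h5:5  h6:5  h7:0  h8:0 ⇒ 13.
Leveled (PKG12@1, PKG10@1, PKG11@3, PKG13@5, PKG14@2): h1:6  h2:7  h3:7  h4:4  h5:5  h6:5  h7:5  h8:5 ⇒ 7.
Reduction 13 − 7 = 6.

6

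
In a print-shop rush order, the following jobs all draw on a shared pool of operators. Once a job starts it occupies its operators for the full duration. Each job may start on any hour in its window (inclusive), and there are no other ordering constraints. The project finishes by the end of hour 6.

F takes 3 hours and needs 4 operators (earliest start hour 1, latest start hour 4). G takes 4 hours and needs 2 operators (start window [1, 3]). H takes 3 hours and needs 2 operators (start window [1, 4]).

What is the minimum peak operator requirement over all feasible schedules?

6

Early-start (F@1, G@1, H@1) gives peak 8: h1:8  h2:8  h3:8  h4:2  h5:0  h6:0.
Shift H→4.
Schedule F@1, G@1, H@4: h1:6  h2:6  h3:6  h4:4  h5:2  h6:2 — peak 6.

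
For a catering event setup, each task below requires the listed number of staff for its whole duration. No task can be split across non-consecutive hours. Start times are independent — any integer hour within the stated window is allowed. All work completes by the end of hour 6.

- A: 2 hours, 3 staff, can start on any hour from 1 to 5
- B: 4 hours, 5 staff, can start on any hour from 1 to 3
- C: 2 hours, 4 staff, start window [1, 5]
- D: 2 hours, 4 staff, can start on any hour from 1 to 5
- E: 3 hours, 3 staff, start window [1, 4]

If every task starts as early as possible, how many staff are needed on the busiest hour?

Early-start schedule: A@1, B@1, C@1, D@1, E@1.
Load per hour: hour 1: 19, hour 2: 19, hour 3: 8, hour 4: 5, hour 5: 0, hour 6: 0.
Peak is 19.

19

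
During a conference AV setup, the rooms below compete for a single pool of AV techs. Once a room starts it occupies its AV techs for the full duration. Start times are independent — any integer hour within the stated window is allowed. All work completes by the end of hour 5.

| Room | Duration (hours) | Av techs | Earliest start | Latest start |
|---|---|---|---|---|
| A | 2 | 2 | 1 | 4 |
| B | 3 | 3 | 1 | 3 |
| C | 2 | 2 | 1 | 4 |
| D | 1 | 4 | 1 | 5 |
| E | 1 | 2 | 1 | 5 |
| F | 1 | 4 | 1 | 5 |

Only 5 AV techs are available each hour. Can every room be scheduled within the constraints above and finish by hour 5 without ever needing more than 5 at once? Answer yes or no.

no

Total AV tech-hours = 27; over 5 hours the average is 27/5 > 5, so some hour must exceed 5.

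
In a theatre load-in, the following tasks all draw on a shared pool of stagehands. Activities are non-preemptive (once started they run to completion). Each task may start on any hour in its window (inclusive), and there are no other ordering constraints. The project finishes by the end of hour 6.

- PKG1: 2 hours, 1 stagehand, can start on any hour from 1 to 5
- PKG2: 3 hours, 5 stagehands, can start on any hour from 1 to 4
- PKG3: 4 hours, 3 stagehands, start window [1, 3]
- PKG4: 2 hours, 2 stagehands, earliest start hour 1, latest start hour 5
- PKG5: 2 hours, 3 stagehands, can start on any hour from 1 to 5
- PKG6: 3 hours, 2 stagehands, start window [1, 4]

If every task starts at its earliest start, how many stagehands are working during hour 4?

At early start, hour 4 has: PKG3.
Demand: 3 = 3.

3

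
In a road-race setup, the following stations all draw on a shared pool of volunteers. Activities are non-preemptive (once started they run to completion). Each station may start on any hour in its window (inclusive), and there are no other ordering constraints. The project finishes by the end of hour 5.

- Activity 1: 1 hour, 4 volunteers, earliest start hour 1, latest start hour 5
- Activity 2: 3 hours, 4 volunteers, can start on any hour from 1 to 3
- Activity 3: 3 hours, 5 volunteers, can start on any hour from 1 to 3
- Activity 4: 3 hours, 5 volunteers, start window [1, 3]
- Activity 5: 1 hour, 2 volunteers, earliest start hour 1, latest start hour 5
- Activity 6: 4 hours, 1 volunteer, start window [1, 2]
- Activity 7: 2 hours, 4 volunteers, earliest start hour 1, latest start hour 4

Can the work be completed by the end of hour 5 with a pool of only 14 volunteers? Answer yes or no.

no

The minimum achievable peak is 15; 14 < 15, so no feasible schedule stays within the cap.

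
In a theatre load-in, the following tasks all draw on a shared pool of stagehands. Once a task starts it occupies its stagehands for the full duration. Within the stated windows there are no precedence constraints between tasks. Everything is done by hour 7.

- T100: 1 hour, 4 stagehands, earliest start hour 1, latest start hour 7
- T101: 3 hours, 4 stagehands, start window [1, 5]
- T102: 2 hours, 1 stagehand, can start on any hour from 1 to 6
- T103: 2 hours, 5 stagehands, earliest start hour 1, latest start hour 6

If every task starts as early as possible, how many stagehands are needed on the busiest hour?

Early-start schedule: T100@1, T101@1, T102@1, T103@1.
Load per hour: hour 1: 14, hour 2: 10, hour 3: 4, hour 4: 0, hour 5: 0, hour 6: 0, hour 7: 0.
Peak is 14.

14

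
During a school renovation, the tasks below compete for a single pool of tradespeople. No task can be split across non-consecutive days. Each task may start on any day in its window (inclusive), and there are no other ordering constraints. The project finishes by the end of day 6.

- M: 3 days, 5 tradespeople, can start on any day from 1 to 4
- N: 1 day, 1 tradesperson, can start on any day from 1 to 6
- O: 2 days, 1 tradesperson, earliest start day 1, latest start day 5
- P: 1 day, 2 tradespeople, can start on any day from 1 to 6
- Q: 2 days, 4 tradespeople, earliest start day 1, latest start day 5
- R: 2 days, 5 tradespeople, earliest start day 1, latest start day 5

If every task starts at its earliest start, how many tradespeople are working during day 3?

At early start, day 3 has: M.
Demand: 5 = 5.

5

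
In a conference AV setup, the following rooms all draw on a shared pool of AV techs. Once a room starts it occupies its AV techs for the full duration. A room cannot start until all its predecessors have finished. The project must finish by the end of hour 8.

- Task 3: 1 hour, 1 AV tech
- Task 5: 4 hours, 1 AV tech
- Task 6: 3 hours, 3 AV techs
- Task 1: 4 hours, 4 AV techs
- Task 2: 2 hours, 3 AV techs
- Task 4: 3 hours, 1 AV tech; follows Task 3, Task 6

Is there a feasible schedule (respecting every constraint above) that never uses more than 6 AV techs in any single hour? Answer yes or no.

yes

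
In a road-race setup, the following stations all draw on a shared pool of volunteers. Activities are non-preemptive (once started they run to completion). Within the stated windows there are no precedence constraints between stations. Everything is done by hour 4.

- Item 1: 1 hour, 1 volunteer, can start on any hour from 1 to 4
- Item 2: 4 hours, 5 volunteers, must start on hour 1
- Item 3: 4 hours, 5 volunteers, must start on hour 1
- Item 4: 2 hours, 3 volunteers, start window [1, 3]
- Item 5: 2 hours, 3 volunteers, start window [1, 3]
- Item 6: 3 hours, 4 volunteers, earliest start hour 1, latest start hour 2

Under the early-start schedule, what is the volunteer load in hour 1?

At early start, hour 1 has: Item 1, Item 2, Item 3, Item 4, Item 5, Item 6.
Demand: 1 + 5 + 5 + 3 + 3 + 4 = 21.

21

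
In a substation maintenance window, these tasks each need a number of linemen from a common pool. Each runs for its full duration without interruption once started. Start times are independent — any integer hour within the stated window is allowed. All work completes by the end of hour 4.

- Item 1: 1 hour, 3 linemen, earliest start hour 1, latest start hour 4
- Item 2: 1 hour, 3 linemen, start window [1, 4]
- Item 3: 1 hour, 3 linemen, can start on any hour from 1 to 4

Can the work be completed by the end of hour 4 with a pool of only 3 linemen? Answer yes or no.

yes

Schedule Item 1@1, Item 2@2, Item 3@3: h1:3  h2:3  h3:3  h4:0 — peak 3 ≤ 3.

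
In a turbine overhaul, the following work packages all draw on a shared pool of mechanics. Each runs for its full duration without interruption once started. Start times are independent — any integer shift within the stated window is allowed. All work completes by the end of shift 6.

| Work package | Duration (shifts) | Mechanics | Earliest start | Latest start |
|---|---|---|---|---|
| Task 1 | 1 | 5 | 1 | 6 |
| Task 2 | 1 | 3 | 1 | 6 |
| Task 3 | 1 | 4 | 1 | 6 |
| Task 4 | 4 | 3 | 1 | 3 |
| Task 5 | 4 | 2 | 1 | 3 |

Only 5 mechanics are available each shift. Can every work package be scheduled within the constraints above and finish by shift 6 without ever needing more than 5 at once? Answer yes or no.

no

Total mechanic-shifts = 32; over 6 shifts the average is 32/6 > 5, so some shift must exceed 5.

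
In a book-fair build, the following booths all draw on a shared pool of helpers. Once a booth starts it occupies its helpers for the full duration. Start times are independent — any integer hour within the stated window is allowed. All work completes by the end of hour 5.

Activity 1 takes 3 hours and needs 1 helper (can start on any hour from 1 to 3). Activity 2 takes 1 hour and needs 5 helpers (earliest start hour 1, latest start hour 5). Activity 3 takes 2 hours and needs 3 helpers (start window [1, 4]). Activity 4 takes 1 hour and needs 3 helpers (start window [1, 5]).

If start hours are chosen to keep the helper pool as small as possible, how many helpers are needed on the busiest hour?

Early-start (Activity 1@1, Activity 2@1, Activity 3@1, Activity 4@1) gives peak 12: h1:12  h2:4  h3:1  h4:0  h5:0.
Shift Activity 2→4, Activity 4→3.
Schedule Activity 1@1, Activity 2@4, Activity 3@1, Activity 4@3: h1:4  h2:4  h3:4  h4:5  h5:0 — peak 5.

5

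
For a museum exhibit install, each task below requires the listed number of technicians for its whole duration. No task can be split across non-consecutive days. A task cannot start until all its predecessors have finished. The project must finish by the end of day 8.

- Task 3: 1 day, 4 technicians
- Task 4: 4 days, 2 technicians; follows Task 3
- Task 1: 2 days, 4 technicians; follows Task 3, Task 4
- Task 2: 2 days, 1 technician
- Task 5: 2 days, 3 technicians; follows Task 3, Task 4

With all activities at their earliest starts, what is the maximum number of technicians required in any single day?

Early-start schedule: Task 3@1, Task 4@2, Task 1@6, Task 2@1, Task 5@6.
Load per day: day 1: 5, day 2: 3, day 3: 2, day 4: 2, day 5: 2, day 6: 7, day 7: 7, day 8: 0.
Peak is 7.

7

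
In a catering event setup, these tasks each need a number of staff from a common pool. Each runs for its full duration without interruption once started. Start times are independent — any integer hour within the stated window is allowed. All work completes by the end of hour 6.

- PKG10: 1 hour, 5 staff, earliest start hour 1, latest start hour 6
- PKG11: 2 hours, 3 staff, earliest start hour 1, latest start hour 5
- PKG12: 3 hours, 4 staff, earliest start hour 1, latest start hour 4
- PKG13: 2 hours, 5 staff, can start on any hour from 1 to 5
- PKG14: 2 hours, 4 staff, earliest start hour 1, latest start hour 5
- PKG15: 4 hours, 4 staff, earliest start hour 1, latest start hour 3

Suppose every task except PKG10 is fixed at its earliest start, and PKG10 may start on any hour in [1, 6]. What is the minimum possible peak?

PKG10@1: h1:25  h2:20  h3:8  h4:4  h5:0  h6:0 → peak 25
PKG10@2: h1:20  h2:25  h3:8  h4:4  h5:0  h6:0 → peak 25
PKG10@3: h1:20  h2:20  h3:13  h4:4  h5:0  h6:0 → peak 20
PKG10@4: h1:20  h2:20  h3:8  h4:9  h5:0  h6:0 → peak 20
PKG10@5: h1:20  h2:20  h3:8  h4:4  h5:5  h6:0 → peak 20
PKG10@6: h1:20  h2:20  h3:8  h4:4  h5:0  h6:5 → peak 20
Best is PKG10@3, peak 20.

20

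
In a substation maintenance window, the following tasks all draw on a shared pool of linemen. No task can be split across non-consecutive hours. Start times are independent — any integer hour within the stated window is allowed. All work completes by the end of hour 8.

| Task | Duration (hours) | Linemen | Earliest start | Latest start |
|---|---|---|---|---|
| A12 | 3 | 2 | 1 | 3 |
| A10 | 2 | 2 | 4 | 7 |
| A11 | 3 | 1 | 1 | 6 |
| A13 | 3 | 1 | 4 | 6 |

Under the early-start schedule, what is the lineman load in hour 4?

3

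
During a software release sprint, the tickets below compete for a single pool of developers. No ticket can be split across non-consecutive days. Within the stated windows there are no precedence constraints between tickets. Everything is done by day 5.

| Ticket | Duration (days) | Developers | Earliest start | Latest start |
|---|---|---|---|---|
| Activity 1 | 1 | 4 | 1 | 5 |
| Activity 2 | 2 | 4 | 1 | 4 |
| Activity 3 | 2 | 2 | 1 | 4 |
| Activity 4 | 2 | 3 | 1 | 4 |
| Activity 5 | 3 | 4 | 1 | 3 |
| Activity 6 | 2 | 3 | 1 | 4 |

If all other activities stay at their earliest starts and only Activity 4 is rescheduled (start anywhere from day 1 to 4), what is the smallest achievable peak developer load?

Activity 4@1: d1:20  d2:16  d3:4  d4:0  d5:0 → peak 20
Activity 4@2: d1:17  d2:16  d3:7  d4:0  d5:0 → peak 17
Activity 4@3: d1:17  d2:13  d3:7  d4:3  d5:0 → peak 17
Activity 4@4: d1:17  d2:13  d3:4  d4:3  d5:3 → peak 17
Best is Activity 4@2, peak 17.

17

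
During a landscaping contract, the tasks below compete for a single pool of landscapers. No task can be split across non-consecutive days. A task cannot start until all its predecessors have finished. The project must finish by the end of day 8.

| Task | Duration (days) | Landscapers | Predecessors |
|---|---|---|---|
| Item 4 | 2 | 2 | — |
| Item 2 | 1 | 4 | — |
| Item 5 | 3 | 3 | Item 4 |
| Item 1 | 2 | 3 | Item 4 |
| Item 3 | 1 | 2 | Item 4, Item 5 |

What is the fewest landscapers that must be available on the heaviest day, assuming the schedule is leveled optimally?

Early-start (Item 4@1, Item 2@1, Item 5@3, Item 1@3, Item 3@6) gives peak 6: d1:6  d2:2  d3:6  d4:6  d5:3  d6:2  d7:0  d8:0.
Shift Item 2→3, Item 5→4, Item 1→7, Item 3→7.
Schedule Item 4@1, Item 2@3, Item 5@4, Item 1@7, Item 3@7: d1:2  d2:2  d3:4  d4:3  d5:3  d6:3  d7:5  d8:3 — peak 5.

5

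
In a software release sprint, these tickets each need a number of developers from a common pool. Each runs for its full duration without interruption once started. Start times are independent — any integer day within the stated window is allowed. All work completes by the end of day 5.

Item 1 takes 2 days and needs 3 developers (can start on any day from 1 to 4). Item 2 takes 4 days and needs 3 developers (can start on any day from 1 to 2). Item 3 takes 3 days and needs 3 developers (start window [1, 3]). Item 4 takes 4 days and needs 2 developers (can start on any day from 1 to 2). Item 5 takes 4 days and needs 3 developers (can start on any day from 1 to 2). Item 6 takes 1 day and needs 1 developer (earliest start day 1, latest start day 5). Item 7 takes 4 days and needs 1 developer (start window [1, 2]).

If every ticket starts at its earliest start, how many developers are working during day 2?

15

At early start, day 2 has: Item 1, Item 2, Item 3, Item 4, Item 5, Item 7.
Demand: 3 + 3 + 3 + 2 + 3 + 1 = 15.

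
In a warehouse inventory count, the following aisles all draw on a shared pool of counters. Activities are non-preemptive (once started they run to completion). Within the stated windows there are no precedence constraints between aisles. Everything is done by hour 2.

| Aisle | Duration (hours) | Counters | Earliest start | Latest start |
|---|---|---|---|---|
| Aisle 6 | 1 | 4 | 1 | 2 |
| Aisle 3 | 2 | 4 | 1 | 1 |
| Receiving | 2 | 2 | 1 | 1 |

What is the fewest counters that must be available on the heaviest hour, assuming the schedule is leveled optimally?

10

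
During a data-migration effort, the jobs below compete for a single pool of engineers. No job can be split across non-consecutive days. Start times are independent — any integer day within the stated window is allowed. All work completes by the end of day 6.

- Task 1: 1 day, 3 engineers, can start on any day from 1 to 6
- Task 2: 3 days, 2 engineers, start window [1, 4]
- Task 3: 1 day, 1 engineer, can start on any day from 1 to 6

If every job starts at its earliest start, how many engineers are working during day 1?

6

At early start, day 1 has: Task 1, Task 2, Task 3.
Demand: 3 + 2 + 1 = 6.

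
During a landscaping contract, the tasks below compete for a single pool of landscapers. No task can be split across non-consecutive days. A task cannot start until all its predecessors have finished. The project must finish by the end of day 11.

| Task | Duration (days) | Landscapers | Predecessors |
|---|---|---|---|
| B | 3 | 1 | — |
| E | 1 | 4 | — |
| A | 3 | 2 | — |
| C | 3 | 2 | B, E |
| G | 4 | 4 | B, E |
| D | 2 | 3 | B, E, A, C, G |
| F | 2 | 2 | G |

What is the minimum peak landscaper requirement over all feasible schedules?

Early-start (B@1, E@1, A@1, C@4, G@4, D@8, F@8) gives peak 7: d1:7  d2:3  d3:3  d4:6  d5:6  d6:6  d7:4  d8:5  d9:5  d10:0  d11:0.
Shift A→2, G→5, D→9, F→9.
Schedule B@1, E@1, A@2, C@4, G@5, D@9, F@9: d1:5  d2:3  d3:3  d4:4  d5:6  d6:6  d7:4  d8:4  d9:5  d10:5  d11:0 — peak 6.

6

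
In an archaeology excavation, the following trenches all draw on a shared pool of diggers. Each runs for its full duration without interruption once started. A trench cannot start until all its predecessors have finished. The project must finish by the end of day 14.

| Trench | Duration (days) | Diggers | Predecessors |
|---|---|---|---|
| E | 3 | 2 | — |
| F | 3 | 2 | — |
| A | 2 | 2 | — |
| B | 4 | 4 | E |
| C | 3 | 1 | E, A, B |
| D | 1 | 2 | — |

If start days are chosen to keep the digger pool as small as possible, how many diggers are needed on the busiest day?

4

Early-start (E@1, F@1, A@1, B@4, C@8, D@1) gives peak 8: d1:8  d2:6  d3:4  d4:4  d5:4  d6:4  d7:4  d8:1  d9:1  d10:1  d11:0  d12:0  d13:0  d14:0.
Shift A→4, B→6, C→10, D→4.
Schedule E@1, F@1, A@4, B@6, C@10, D@4: d1:4  d2:4  d3:4  d4:4  d5:2  d6:4  d7:4  d8:4  d9:4  d10:1  d11:1  d12:1  d13:0  d14:0 — peak 4.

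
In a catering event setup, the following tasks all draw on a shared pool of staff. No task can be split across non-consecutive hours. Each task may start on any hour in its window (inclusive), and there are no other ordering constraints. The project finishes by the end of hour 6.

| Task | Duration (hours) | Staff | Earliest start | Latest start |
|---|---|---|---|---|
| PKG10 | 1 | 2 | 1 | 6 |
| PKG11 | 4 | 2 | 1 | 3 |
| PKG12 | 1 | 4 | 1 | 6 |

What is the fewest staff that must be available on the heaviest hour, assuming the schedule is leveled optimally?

Early-start (PKG10@1, PKG11@1, PKG12@1) gives peak 8: h1:8  h2:2  h3:2  h4:2  h5:0  h6:0.
Shift PKG12→5.
Schedule PKG10@1, PKG11@1, PKG12@5: h1:4  h2:2  h3:2  h4:2  h5:4  h6:0 — peak 4.

4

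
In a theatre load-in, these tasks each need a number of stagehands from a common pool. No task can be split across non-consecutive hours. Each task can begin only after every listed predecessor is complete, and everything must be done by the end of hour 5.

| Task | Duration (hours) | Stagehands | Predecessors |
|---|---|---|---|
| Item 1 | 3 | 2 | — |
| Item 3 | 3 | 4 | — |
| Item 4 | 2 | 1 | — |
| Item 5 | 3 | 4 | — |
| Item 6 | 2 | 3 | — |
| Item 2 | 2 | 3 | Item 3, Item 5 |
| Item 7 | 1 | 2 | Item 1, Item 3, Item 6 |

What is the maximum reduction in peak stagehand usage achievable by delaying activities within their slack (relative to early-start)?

Early-start peak: h1:14  h2:14  h3:10  h4:5  h5:3 ⇒ 14.
Leveled (Item 1@1, Item 3@1, Item 4@1, Item 5@1, Item 6@3, Item 2@4, Item 7@5): h1:11  h2:11  h3:13  h4:6  h5:5 ⇒ 13.
Reduction 14 − 13 = 1.

1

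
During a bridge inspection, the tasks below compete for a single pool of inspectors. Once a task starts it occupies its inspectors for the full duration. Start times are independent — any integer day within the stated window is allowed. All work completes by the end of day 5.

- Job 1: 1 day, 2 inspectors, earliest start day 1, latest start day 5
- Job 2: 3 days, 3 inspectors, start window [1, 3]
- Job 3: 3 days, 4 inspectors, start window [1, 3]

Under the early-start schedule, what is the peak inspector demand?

Early-start schedule: Job 1@1, Job 2@1, Job 3@1.
Load per day: day 1: 9, day 2: 7, day 3: 7, day 4: 0, day 5: 0.
Peak is 9.

9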